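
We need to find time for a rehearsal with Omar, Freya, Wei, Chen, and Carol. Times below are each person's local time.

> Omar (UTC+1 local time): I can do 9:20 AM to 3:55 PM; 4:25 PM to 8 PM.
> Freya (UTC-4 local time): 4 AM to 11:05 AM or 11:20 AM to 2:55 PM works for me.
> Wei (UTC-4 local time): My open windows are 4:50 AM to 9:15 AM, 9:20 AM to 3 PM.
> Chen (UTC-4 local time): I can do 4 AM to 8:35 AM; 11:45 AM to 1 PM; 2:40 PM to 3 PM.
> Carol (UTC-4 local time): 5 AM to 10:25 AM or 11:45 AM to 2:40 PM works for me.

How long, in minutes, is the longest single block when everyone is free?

Omar in UTC: 08:20-14:55, 15:25-19:00 (subtract 1h to convert from UTC+1).
Freya in UTC: 08:00-15:05, 15:20-18:55 (add 4h to convert from UTC-4).
Wei in UTC: 08:50-13:15, 13:20-19:00 (add 4h to convert from UTC-4).
Chen in UTC: 08:00-12:35, 15:45-17:00, 18:40-19:00 (add 4h to convert from UTC-4).
Carol in UTC: 09:00-14:25, 15:45-18:40 (add 4h to convert from UTC-4).
Omar ∩ Freya: 08:20-14:55, 15:25-18:55.
Omar ∩ Freya ∩ Wei: 08:50-13:15, 13:20-14:55, 15:25-18:55.
Omar ∩ Freya ∩ Wei ∩ Chen: 08:50-12:35, 15:45-17:00, 18:40-18:55.
Omar ∩ Freya ∩ Wei ∩ Chen ∩ Carol: 09:00-12:35, 15:45-17:00.
Those are the intersection windows.
The longest is 09:00-12:35 at 215 minutes.

215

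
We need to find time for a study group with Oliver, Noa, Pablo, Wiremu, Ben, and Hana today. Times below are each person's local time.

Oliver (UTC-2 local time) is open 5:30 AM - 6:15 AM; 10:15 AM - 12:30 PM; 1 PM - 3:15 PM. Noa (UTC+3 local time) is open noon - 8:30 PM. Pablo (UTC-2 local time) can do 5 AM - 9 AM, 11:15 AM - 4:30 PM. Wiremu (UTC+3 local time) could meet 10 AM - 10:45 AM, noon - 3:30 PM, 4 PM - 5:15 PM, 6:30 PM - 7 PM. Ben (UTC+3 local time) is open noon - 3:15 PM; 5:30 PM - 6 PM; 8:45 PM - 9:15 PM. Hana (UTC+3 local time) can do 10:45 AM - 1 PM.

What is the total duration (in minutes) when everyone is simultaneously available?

0

Oliver in UTC: 07:30-08:15, 12:15-14:30, 15:00-17:15 (add 2h to convert from UTC-2).
Noa in UTC: 09:00-17:30 (subtract 3h to convert from UTC+3).
Pablo in UTC: 07:00-11:00, 13:15-18:30 (add 2h to convert from UTC-2).
Wiremu in UTC: 07:00-07:45, 09:00-12:30, 13:00-14:15, 15:30-16:00 (subtract 3h to convert from UTC+3).
Ben in UTC: 09:00-12:15, 14:30-15:00, 17:45-18:15 (subtract 3h to convert from UTC+3).
Hana in UTC: 07:45-10:00 (subtract 3h to convert from UTC+3).
Oliver ∩ Noa: 12:15-14:30, 15:00-17:15.
Oliver ∩ Noa ∩ Pablo: 13:15-14:30, 15:00-17:15.
Oliver ∩ Noa ∩ Pablo ∩ Wiremu: 13:15-14:15, 15:30-16:00.
Oliver ∩ Noa ∩ Pablo ∩ Wiremu ∩ Ben: ∅.
Oliver ∩ Noa ∩ Pablo ∩ Wiremu ∩ Ben ∩ Hana: ∅.
There is no time when everyone is free.
There is no common window, so the total is 0 minutes.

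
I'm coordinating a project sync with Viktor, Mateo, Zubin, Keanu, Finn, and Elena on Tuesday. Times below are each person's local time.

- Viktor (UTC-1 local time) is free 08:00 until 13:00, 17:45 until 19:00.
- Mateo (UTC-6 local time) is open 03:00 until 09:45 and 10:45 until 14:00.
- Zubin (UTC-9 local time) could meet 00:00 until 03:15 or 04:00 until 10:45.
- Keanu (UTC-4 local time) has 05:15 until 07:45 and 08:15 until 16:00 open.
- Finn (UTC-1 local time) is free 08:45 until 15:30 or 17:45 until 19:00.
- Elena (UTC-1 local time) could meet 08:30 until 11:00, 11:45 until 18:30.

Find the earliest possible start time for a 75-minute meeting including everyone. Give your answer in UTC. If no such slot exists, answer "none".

09:45

Viktor in UTC: 09:00-14:00, 18:45-20:00 (add 1h to convert from UTC-1).
Mateo in UTC: 09:00-15:45, 16:45-20:00 (add 6h to convert from UTC-6).
Zubin in UTC: 09:00-12:15, 13:00-19:45 (add 9h to convert from UTC-9).
Keanu in UTC: 09:15-11:45, 12:15-20:00 (add 4h to convert from UTC-4).
Finn in UTC: 09:45-16:30, 18:45-20:00 (add 1h to convert from UTC-1).
Elena in UTC: 09:30-12:00, 12:45-19:30 (add 1h to convert from UTC-1).
Viktor ∩ Mateo: 09:00-14:00, 18:45-20:00.
Viktor ∩ Mateo ∩ Zubin: 09:00-12:15, 13:00-14:00, 18:45-19:45.
Viktor ∩ Mateo ∩ Zubin ∩ Keanu: 09:15-11:45, 13:00-14:00, 18:45-19:45.
Viktor ∩ Mateo ∩ Zubin ∩ Keanu ∩ Finn: 09:45-11:45, 13:00-14:00, 18:45-19:45.
Viktor ∩ Mateo ∩ Zubin ∩ Keanu ∩ Finn ∩ Elena: 09:45-11:45, 13:00-14:00, 18:45-19:30.
The first common window of at least 75 minutes is 09:45-11:45, so the earliest start is 09:45.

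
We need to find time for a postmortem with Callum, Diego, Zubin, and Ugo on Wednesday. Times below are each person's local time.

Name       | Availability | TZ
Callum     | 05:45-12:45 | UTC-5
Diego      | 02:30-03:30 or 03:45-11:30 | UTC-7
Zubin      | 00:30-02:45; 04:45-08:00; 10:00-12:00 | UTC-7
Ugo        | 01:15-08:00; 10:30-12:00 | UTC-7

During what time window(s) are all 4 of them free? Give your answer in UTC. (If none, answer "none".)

Callum in UTC: 10:45-17:45 (add 5h to convert from UTC-5).
Diego in UTC: 09:30-10:30, 10:45-18:30 (add 7h to convert from UTC-7).
Zubin in UTC: 07:30-09:45, 11:45-15:00, 17:00-19:00 (add 7h to convert from UTC-7).
Ugo in UTC: 08:15-15:00, 17:30-19:00 (add 7h to convert from UTC-7).
Callum ∩ Diego: 10:45-17:45.
Callum ∩ Diego ∩ Zubin: 11:45-15:00, 17:00-17:45.
Callum ∩ Diego ∩ Zubin ∩ Ugo: 11:45-15:00, 17:30-17:45.

11:45-15:00, 17:30-17:45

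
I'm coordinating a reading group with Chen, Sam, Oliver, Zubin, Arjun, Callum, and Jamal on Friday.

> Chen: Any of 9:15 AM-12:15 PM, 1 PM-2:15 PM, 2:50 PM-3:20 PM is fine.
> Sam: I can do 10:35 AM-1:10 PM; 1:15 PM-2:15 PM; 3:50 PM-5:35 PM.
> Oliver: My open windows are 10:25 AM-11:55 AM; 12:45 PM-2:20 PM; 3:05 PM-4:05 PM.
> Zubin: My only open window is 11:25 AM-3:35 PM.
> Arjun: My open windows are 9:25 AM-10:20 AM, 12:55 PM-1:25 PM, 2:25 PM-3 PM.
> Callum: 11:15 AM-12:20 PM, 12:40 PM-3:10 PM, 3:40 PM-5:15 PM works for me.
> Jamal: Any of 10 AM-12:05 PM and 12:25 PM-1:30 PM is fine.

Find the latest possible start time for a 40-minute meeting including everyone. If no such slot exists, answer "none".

none

Chen ∩ Sam: 10:35-12:15, 13:00-13:10, 13:15-14:15.
Chen ∩ Sam ∩ Oliver: 10:35-11:55, 13:00-13:10, 13:15-14:15.
Chen ∩ Sam ∩ Oliver ∩ Zubin: 11:25-11:55, 13:00-13:10, 13:15-14:15.
Chen ∩ Sam ∩ Oliver ∩ Zubin ∩ Arjun: 13:00-13:10, 13:15-13:25.
Chen ∩ Sam ∩ Oliver ∩ Zubin ∩ Arjun ∩ Callum: 13:00-13:10, 13:15-13:25.
Chen ∩ Sam ∩ Oliver ∩ Zubin ∩ Arjun ∩ Callum ∩ Jamal: 13:00-13:10, 13:15-13:25.
No common window is at least 40 minutes long.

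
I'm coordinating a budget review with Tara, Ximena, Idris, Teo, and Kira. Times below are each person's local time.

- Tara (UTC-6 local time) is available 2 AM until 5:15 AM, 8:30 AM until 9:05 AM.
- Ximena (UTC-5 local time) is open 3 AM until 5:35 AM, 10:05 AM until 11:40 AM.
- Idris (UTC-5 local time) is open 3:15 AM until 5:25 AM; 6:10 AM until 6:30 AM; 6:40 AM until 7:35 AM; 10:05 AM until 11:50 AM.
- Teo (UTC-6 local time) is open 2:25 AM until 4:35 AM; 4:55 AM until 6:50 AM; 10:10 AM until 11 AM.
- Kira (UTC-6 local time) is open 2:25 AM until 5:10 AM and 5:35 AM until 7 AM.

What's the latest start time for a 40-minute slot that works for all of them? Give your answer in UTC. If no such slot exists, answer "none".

Tara in UTC: 08:00-11:15, 14:30-15:05 (add 6h to convert from UTC-6).
Ximena in UTC: 08:00-10:35, 15:05-16:40 (add 5h to convert from UTC-5).
Idris in UTC: 08:15-10:25, 11:10-11:30, 11:40-12:35, 15:05-16:50 (add 5h to convert from UTC-5).
Teo in UTC: 08:25-10:35, 10:55-12:50, 16:10-17:00 (add 6h to convert from UTC-6).
Kira in UTC: 08:25-11:10, 11:35-13:00 (add 6h to convert from UTC-6).
Tara ∩ Ximena: 08:00-10:35.
Tara ∩ Ximena ∩ Idris: 08:15-10:25.
Tara ∩ Ximena ∩ Idris ∩ Teo: 08:25-10:25.
Tara ∩ Ximena ∩ Idris ∩ Teo ∩ Kira: 08:25-10:25.
The last common window of at least 40 minutes is 08:25-10:25; a 40-minute meeting can start as late as 09:45 and still end by 10:25.

09:45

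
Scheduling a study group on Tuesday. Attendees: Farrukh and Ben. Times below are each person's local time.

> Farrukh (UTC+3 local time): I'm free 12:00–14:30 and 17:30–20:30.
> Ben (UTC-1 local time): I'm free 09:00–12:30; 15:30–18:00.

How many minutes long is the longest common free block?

90

Farrukh in UTC: 09:00-11:30, 14:30-17:30 (subtract 3h to convert from UTC+3).
Ben in UTC: 10:00-13:30, 16:30-19:00 (add 1h to convert from UTC-1).
Farrukh ∩ Ben: 10:00-11:30, 16:30-17:30.
The longest is 10:00-11:30 at 90 minutes.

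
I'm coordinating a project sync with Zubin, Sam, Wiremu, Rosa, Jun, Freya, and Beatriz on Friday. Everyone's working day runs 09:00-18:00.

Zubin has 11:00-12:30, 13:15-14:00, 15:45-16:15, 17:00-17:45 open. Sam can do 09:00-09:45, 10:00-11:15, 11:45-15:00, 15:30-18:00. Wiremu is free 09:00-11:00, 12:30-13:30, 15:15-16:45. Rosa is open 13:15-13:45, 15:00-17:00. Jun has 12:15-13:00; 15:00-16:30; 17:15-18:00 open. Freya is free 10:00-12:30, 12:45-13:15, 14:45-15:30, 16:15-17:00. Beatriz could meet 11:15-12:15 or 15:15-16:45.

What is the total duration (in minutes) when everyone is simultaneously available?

Zubin ∩ Sam: 11:00-11:15, 11:45-12:30, 13:15-14:00, 15:45-16:15, 17:00-17:45.
Zubin ∩ Sam ∩ Wiremu: 13:15-13:30, 15:45-16:15.
Zubin ∩ Sam ∩ Wiremu ∩ Rosa: 13:15-13:30, 15:45-16:15.
Zubin ∩ Sam ∩ Wiremu ∩ Rosa ∩ Jun: 15:45-16:15.
Zubin ∩ Sam ∩ Wiremu ∩ Rosa ∩ Jun ∩ Freya: ∅.
Zubin ∩ Sam ∩ Wiremu ∩ Rosa ∩ Jun ∩ Freya ∩ Beatriz: ∅.
There is no time when everyone is free.
There is no common window, so the total is 0 minutes.

0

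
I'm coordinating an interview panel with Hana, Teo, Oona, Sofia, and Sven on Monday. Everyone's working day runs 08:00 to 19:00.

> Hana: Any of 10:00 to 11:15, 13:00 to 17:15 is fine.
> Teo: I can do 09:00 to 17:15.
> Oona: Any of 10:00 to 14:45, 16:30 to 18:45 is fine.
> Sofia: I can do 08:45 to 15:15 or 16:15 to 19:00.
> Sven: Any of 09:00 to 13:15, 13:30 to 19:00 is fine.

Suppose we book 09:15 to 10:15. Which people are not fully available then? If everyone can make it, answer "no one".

Hana, Oona

Hana: not fully free for 09:15-10:15. Teo: free for 09:15-10:15. Oona: not fully free for 09:15-10:15. Sofia: free for 09:15-10:15. Sven: free for 09:15-10:15.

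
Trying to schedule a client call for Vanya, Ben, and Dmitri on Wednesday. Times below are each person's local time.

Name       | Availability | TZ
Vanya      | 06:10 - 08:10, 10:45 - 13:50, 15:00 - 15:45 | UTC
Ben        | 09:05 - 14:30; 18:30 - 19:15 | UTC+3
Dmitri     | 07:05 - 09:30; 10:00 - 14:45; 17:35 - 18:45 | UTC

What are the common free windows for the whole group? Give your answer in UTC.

07:05-08:10, 10:45-11:30

Vanya in UTC: 06:10-08:10, 10:45-13:50, 15:00-15:45.
Ben in UTC: 06:05-11:30, 15:30-16:15 (subtract 3h to convert from UTC+3).
Dmitri in UTC: 07:05-09:30, 10:00-14:45, 17:35-18:45.
Vanya ∩ Ben: 06:10-08:10, 10:45-11:30, 15:30-15:45.
Vanya ∩ Ben ∩ Dmitri: 07:05-08:10, 10:45-11:30.
Those are the intersection windows.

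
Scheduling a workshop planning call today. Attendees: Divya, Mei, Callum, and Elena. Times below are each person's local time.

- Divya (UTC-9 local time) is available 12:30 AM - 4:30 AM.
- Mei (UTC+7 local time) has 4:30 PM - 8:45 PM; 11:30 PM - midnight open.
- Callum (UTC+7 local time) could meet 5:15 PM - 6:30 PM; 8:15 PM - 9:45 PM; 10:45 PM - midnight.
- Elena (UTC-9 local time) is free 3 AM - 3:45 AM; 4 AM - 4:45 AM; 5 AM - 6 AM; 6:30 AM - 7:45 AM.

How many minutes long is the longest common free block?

15

Divya in UTC: 09:30-13:30 (add 9h to convert from UTC-9).
Mei in UTC: 09:30-13:45, 16:30-17:00 (subtract 7h to convert from UTC+7).
Callum in UTC: 10:15-11:30, 13:15-14:45, 15:45-17:00 (subtract 7h to convert from UTC+7).
Elena in UTC: 12:00-12:45, 13:00-13:45, 14:00-15:00, 15:30-16:45 (add 9h to convert from UTC-9).
Divya ∩ Mei: 09:30-13:30.
Divya ∩ Mei ∩ Callum: 10:15-11:30, 13:15-13:30.
Divya ∩ Mei ∩ Callum ∩ Elena: 13:15-13:30.
The longest is 13:15-13:30 at 15 minutes.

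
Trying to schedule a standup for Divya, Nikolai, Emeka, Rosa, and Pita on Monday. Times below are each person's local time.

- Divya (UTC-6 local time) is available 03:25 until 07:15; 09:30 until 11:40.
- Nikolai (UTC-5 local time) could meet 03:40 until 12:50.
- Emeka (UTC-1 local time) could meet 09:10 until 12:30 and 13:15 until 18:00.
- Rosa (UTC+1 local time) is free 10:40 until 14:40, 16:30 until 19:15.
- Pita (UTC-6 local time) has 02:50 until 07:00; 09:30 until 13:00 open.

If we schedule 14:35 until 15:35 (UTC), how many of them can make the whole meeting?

2

Divya in UTC: 09:25-13:15, 15:30-17:40 (add 6h to convert from UTC-6).
Nikolai in UTC: 08:40-17:50 (add 5h to convert from UTC-5).
Emeka in UTC: 10:10-13:30, 14:15-19:00 (add 1h to convert from UTC-1).
Rosa in UTC: 09:40-13:40, 15:30-18:15 (subtract 1h to convert from UTC+1).
Pita in UTC: 08:50-13:00, 15:30-19:00 (add 6h to convert from UTC-6).
Nikolai and Emeka can make the full 14:35-15:35 slot — that's 2.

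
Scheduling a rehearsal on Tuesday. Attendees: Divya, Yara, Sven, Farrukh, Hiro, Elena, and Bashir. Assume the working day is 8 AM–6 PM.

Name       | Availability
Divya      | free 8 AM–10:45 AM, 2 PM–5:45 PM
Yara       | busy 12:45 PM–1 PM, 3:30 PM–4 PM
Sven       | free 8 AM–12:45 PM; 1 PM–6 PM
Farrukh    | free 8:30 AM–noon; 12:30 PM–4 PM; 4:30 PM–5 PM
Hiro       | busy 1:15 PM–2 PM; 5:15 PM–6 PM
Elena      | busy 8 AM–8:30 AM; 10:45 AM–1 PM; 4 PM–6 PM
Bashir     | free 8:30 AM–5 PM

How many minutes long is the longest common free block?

Divya free: 08:00-10:45, 14:00-17:45.
Yara free: 08:00-12:45, 13:00-15:30, 16:00-18:00 (invert busy blocks within the working day).
Sven free: 08:00-12:45, 13:00-18:00.
Farrukh free: 08:30-12:00, 12:30-16:00, 16:30-17:00.
Hiro free: 08:00-13:15, 14:00-17:15 (invert busy blocks within the working day).
Elena free: 08:30-10:45, 13:00-16:00 (invert busy blocks within the working day).
Bashir free: 08:30-17:00.
Divya ∩ Yara: 08:00-10:45, 14:00-15:30, 16:00-17:45.
Divya ∩ Yara ∩ Sven: 08:00-10:45, 14:00-15:30, 16:00-17:45.
Divya ∩ Yara ∩ Sven ∩ Farrukh: 08:30-10:45, 14:00-15:30, 16:30-17:00.
Divya ∩ Yara ∩ Sven ∩ Farrukh ∩ Hiro: 08:30-10:45, 14:00-15:30, 16:30-17:00.
Divya ∩ Yara ∩ Sven ∩ Farrukh ∩ Hiro ∩ Elena: 08:30-10:45, 14:00-15:30.
Divya ∩ Yara ∩ Sven ∩ Farrukh ∩ Hiro ∩ Elena ∩ Bashir: 08:30-10:45, 14:00-15:30.
Those are the intersection windows.
The longest is 08:30-10:45 at 135 minutes.

135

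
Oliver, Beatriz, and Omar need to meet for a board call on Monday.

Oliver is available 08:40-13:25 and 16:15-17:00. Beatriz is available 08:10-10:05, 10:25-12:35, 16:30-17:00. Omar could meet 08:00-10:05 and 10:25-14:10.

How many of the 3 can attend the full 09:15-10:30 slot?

1

Oliver can make the full 09:15-10:30 slot — that's 1.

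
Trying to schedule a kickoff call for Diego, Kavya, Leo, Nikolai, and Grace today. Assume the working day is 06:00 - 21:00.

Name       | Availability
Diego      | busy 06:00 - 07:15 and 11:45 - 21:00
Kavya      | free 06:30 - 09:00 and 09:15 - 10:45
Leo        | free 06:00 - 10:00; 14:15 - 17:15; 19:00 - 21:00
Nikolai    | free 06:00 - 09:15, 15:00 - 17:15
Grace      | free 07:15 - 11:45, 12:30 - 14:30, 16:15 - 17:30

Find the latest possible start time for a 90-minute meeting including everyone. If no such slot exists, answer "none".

07:30

Diego free: 07:15-11:45 (invert busy blocks within the working day).
Kavya free: 06:30-09:00, 09:15-10:45.
Leo free: 06:00-10:00, 14:15-17:15, 19:00-21:00.
Nikolai free: 06:00-09:15, 15:00-17:15.
Grace free: 07:15-11:45, 12:30-14:30, 16:15-17:30.
Diego ∩ Kavya: 07:15-09:00, 09:15-10:45.
Diego ∩ Kavya ∩ Leo: 07:15-09:00, 09:15-10:00.
Diego ∩ Kavya ∩ Leo ∩ Nikolai: 07:15-09:00.
Diego ∩ Kavya ∩ Leo ∩ Nikolai ∩ Grace: 07:15-09:00.
The last common window of at least 90 minutes is 07:15-09:00; a 90-minute meeting can start as late as 07:30 and still end by 09:00.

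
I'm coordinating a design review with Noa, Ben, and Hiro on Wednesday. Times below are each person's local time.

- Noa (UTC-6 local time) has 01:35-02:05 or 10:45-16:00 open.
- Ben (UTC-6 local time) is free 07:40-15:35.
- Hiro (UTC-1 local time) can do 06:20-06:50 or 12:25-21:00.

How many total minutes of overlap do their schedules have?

290

Noa in UTC: 07:35-08:05, 16:45-22:00 (add 6h to convert from UTC-6).
Ben in UTC: 13:40-21:35 (add 6h to convert from UTC-6).
Hiro in UTC: 07:20-07:50, 13:25-22:00 (add 1h to convert from UTC-1).
Noa ∩ Ben: 16:45-21:35.
Noa ∩ Ben ∩ Hiro: 16:45-21:35.
Those are the intersection windows.
That's a single block of 290 minutes.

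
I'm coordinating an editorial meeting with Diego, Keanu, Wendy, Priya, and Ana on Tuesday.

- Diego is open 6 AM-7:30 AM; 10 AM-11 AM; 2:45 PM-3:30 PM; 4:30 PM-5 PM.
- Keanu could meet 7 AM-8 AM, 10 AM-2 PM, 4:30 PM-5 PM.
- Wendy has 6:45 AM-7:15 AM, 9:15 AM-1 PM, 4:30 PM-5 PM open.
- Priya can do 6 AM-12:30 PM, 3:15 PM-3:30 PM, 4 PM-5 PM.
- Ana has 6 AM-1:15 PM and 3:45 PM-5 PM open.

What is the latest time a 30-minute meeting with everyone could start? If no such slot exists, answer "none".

16:30

Diego ∩ Keanu: 07:00-07:30, 10:00-11:00, 16:30-17:00.
Diego ∩ Keanu ∩ Wendy: 07:00-07:15, 10:00-11:00, 16:30-17:00.
Diego ∩ Keanu ∩ Wendy ∩ Priya: 07:00-07:15, 10:00-11:00, 16:30-17:00.
Diego ∩ Keanu ∩ Wendy ∩ Priya ∩ Ana: 07:00-07:15, 10:00-11:00, 16:30-17:00.
The last common window of at least 30 minutes is 16:30-17:00; a 30-minute meeting can start as late as 16:30 and still end by 17:00.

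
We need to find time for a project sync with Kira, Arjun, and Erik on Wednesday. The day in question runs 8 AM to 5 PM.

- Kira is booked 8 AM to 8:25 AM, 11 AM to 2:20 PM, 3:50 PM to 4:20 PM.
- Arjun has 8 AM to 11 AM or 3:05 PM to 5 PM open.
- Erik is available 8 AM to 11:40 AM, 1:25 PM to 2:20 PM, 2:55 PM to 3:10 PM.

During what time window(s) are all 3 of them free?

08:25-11:00, 15:05-15:10

Kira free: 08:25-11:00, 14:20-15:50, 16:20-17:00 (invert busy blocks within the working day).
Arjun free: 08:00-11:00, 15:05-17:00.
Erik free: 08:00-11:40, 13:25-14:20, 14:55-15:10.
Kira ∩ Arjun: 08:25-11:00, 15:05-15:50, 16:20-17:00.
Kira ∩ Arjun ∩ Erik: 08:25-11:00, 15:05-15:10.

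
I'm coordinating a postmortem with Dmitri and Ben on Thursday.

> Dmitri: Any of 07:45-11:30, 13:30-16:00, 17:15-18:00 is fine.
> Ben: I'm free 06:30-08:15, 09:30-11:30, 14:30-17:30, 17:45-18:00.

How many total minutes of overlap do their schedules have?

Dmitri ∩ Ben: 07:45-08:15, 09:30-11:30, 14:30-16:00, 17:15-17:30, 17:45-18:00.
Summing the common windows: 30 + 120 + 90 + 15 + 15 = 270 minutes.

270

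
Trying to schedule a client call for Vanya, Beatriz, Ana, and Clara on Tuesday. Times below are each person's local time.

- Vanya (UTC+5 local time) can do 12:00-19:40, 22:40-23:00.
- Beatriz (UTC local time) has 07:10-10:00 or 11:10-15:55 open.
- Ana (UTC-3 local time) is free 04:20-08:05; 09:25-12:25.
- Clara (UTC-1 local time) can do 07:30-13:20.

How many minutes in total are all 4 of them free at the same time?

205

Vanya in UTC: 07:00-14:40, 17:40-18:00 (subtract 5h to convert from UTC+5).
Beatriz in UTC: 07:10-10:00, 11:10-15:55.
Ana in UTC: 07:20-11:05, 12:25-15:25 (add 3h to convert from UTC-3).
Clara in UTC: 08:30-14:20 (add 1h to convert from UTC-1).
Vanya ∩ Beatriz: 07:10-10:00, 11:10-14:40.
Vanya ∩ Beatriz ∩ Ana: 07:20-10:00, 12:25-14:40.
Vanya ∩ Beatriz ∩ Ana ∩ Clara: 08:30-10:00, 12:25-14:20.
Those are the intersection windows.
Summing the common windows: 90 + 115 = 205 minutes.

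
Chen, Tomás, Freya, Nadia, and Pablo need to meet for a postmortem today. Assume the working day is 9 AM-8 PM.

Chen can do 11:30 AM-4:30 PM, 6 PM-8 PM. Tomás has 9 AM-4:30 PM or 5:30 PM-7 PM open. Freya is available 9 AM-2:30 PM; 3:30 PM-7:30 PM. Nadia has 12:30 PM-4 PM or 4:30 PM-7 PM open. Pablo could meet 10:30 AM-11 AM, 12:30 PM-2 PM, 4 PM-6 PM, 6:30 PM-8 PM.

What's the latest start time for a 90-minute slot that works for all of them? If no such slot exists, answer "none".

Chen ∩ Tomás: 11:30-16:30, 18:00-19:00.
Chen ∩ Tomás ∩ Freya: 11:30-14:30, 15:30-16:30, 18:00-19:00.
Chen ∩ Tomás ∩ Freya ∩ Nadia: 12:30-14:30, 15:30-16:00, 18:00-19:00.
Chen ∩ Tomás ∩ Freya ∩ Nadia ∩ Pablo: 12:30-14:00, 18:30-19:00.
The last common window of at least 90 minutes is 12:30-14:00; a 90-minute meeting can start as late as 12:30 and still end by 14:00.

12:30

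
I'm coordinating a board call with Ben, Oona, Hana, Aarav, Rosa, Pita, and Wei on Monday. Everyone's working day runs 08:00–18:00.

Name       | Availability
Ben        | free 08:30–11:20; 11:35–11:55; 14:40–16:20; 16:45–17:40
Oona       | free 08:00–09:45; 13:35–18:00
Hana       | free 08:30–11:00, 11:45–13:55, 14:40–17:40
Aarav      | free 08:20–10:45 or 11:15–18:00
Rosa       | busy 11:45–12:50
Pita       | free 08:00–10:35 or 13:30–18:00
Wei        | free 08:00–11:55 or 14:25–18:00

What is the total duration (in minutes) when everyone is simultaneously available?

230

Ben free: 08:30-11:20, 11:35-11:55, 14:40-16:20, 16:45-17:40.
Oona free: 08:00-09:45, 13:35-18:00.
Hana free: 08:30-11:00, 11:45-13:55, 14:40-17:40.
Aarav free: 08:20-10:45, 11:15-18:00.
Rosa free: 08:00-11:45, 12:50-18:00 (invert busy blocks within the working day).
Pita free: 08:00-10:35, 13:30-18:00.
Wei free: 08:00-11:55, 14:25-18:00.
Ben ∩ Oona: 08:30-09:45, 14:40-16:20, 16:45-17:40.
Ben ∩ Oona ∩ Hana: 08:30-09:45, 14:40-16:20, 16:45-17:40.
Ben ∩ Oona ∩ Hana ∩ Aarav: 08:30-09:45, 14:40-16:20, 16:45-17:40.
Ben ∩ Oona ∩ Hana ∩ Aarav ∩ Rosa: 08:30-09:45, 14:40-16:20, 16:45-17:40.
Ben ∩ Oona ∩ Hana ∩ Aarav ∩ Rosa ∩ Pita: 08:30-09:45, 14:40-16:20, 16:45-17:40.
Ben ∩ Oona ∩ Hana ∩ Aarav ∩ Rosa ∩ Pita ∩ Wei: 08:30-09:45, 14:40-16:20, 16:45-17:40.
Summing the common windows: 75 + 100 + 55 = 230 minutes.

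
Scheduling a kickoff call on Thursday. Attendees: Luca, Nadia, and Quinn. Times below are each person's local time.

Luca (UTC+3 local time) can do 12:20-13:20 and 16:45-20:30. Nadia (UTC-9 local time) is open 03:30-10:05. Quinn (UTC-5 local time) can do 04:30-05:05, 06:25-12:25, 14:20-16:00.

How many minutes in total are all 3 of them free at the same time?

220

Luca in UTC: 09:20-10:20, 13:45-17:30 (subtract 3h to convert from UTC+3).
Nadia in UTC: 12:30-19:05 (add 9h to convert from UTC-9).
Quinn in UTC: 09:30-10:05, 11:25-17:25, 19:20-21:00 (add 5h to convert from UTC-5).
Luca ∩ Nadia: 13:45-17:30.
Luca ∩ Nadia ∩ Quinn: 13:45-17:25.
Those are the intersection windows.
That's a single block of 220 minutes.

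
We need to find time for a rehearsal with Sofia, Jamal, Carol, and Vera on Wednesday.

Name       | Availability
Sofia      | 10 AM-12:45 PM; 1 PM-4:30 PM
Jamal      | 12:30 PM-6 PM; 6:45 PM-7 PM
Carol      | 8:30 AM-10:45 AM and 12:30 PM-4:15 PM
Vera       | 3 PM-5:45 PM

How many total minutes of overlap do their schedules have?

75

Sofia ∩ Jamal: 12:30-12:45, 13:00-16:30.
Sofia ∩ Jamal ∩ Carol: 12:30-12:45, 13:00-16:15.
Sofia ∩ Jamal ∩ Carol ∩ Vera: 15:00-16:15.
That's a single block of 75 minutes.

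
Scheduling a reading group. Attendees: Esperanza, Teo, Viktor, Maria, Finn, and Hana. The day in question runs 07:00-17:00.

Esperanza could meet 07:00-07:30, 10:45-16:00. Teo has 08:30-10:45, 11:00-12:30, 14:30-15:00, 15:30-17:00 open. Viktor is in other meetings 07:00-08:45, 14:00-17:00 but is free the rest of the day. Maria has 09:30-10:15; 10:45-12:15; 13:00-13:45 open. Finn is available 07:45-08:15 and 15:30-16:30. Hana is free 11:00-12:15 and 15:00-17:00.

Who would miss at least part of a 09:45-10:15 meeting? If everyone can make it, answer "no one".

Esperanza free: 07:00-07:30, 10:45-16:00.
Teo free: 08:30-10:45, 11:00-12:30, 14:30-15:00, 15:30-17:00.
Viktor free: 08:45-14:00 (invert busy blocks within the working day).
Maria free: 09:30-10:15, 10:45-12:15, 13:00-13:45.
Finn free: 07:45-08:15, 15:30-16:30.
Hana free: 11:00-12:15, 15:00-17:00.
Esperanza: not fully free for 09:45-10:15. Teo: free for 09:45-10:15. Viktor: free for 09:45-10:15. Maria: free for 09:45-10:15. Finn: not fully free for 09:45-10:15. Hana: not fully free for 09:45-10:15.

Esperanza, Finn, Hana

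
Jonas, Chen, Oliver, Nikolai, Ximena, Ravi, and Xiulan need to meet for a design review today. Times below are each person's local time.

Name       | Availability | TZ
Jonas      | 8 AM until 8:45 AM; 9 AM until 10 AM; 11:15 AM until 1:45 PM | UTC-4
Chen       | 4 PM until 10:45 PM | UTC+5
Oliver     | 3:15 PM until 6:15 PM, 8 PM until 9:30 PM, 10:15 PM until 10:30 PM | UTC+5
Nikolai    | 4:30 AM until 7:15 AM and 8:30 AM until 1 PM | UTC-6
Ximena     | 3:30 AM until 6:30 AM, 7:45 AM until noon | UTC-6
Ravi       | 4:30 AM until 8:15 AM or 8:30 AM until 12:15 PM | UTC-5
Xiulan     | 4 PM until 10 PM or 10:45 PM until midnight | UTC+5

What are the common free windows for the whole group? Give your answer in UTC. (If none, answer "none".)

12:00-12:30, 15:15-16:30

Jonas in UTC: 12:00-12:45, 13:00-14:00, 15:15-17:45 (add 4h to convert from UTC-4).
Chen in UTC: 11:00-17:45 (subtract 5h to convert from UTC+5).
Oliver in UTC: 10:15-13:15, 15:00-16:30, 17:15-17:30 (subtract 5h to convert from UTC+5).
Nikolai in UTC: 10:30-13:15, 14:30-19:00 (add 6h to convert from UTC-6).
Ximena in UTC: 09:30-12:30, 13:45-18:00 (add 6h to convert from UTC-6).
Ravi in UTC: 09:30-13:15, 13:30-17:15 (add 5h to convert from UTC-5).
Xiulan in UTC: 11:00-17:00, 17:45-19:00 (subtract 5h to convert from UTC+5).
Jonas ∩ Chen: 12:00-12:45, 13:00-14:00, 15:15-17:45.
Jonas ∩ Chen ∩ Oliver: 12:00-12:45, 13:00-13:15, 15:15-16:30, 17:15-17:30.
Jonas ∩ Chen ∩ Oliver ∩ Nikolai: 12:00-12:45, 13:00-13:15, 15:15-16:30, 17:15-17:30.
Jonas ∩ Chen ∩ Oliver ∩ Nikolai ∩ Ximena: 12:00-12:30, 15:15-16:30, 17:15-17:30.
Jonas ∩ Chen ∩ Oliver ∩ Nikolai ∩ Ximena ∩ Ravi: 12:00-12:30, 15:15-16:30.
Jonas ∩ Chen ∩ Oliver ∩ Nikolai ∩ Ximena ∩ Ravi ∩ Xiulan: 12:00-12:30, 15:15-16:30.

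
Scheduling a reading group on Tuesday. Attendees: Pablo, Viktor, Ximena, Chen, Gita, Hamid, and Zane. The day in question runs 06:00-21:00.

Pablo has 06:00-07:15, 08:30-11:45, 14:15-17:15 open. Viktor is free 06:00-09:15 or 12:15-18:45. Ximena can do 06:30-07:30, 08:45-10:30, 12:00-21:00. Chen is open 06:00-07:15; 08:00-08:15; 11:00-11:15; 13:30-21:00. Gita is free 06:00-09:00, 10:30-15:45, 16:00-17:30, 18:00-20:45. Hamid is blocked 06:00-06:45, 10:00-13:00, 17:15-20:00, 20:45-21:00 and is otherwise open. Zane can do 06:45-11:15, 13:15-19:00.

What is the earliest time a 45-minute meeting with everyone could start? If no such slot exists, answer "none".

Pablo free: 06:00-07:15, 08:30-11:45, 14:15-17:15.
Viktor free: 06:00-09:15, 12:15-18:45.
Ximena free: 06:30-07:30, 08:45-10:30, 12:00-21:00.
Chen free: 06:00-07:15, 08:00-08:15, 11:00-11:15, 13:30-21:00.
Gita free: 06:00-09:00, 10:30-15:45, 16:00-17:30, 18:00-20:45.
Hamid free: 06:45-10:00, 13:00-17:15, 20:00-20:45 (invert busy blocks within the working day).
Zane free: 06:45-11:15, 13:15-19:00.
Pablo ∩ Viktor: 06:00-07:15, 08:30-09:15, 14:15-17:15.
Pablo ∩ Viktor ∩ Ximena: 06:30-07:15, 08:45-09:15, 14:15-17:15.
Pablo ∩ Viktor ∩ Ximena ∩ Chen: 06:30-07:15, 14:15-17:15.
Pablo ∩ Viktor ∩ Ximena ∩ Chen ∩ Gita: 06:30-07:15, 14:15-15:45, 16:00-17:15.
Pablo ∩ Viktor ∩ Ximena ∩ Chen ∩ Gita ∩ Hamid: 06:45-07:15, 14:15-15:45, 16:00-17:15.
Pablo ∩ Viktor ∩ Ximena ∩ Chen ∩ Gita ∩ Hamid ∩ Zane: 06:45-07:15, 14:15-15:45, 16:00-17:15.
The first common window of at least 45 minutes is 14:15-15:45, so the earliest start is 14:15.

14:15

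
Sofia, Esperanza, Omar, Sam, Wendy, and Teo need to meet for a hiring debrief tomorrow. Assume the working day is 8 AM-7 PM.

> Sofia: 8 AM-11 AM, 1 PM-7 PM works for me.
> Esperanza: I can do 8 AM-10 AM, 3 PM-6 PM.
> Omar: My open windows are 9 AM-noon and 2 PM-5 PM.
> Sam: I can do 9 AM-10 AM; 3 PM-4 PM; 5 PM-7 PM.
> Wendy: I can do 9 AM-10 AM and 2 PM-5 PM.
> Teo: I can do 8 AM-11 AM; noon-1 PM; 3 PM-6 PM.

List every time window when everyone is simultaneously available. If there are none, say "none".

Sofia ∩ Esperanza: 08:00-10:00, 15:00-18:00.
Sofia ∩ Esperanza ∩ Omar: 09:00-10:00, 15:00-17:00.
Sofia ∩ Esperanza ∩ Omar ∩ Sam: 09:00-10:00, 15:00-16:00.
Sofia ∩ Esperanza ∩ Omar ∩ Sam ∩ Wendy: 09:00-10:00, 15:00-16:00.
Sofia ∩ Esperanza ∩ Omar ∩ Sam ∩ Wendy ∩ Teo: 09:00-10:00, 15:00-16:00.
So the common availability across everyone is 09:00-10:00, 15:00-16:00.

09:00-10:00, 15:00-16:00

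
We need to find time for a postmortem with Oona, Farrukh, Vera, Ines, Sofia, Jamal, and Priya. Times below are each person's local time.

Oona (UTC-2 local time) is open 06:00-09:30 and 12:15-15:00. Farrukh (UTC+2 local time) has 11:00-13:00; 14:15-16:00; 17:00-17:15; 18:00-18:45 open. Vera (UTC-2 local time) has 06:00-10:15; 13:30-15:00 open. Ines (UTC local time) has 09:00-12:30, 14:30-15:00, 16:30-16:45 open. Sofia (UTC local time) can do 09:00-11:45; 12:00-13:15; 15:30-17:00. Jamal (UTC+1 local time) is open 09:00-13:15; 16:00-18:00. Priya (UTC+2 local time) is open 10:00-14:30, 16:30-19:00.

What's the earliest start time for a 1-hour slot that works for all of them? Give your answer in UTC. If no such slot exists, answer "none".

09:00

Oona in UTC: 08:00-11:30, 14:15-17:00 (add 2h to convert from UTC-2).
Farrukh in UTC: 09:00-11:00, 12:15-14:00, 15:00-15:15, 16:00-16:45 (subtract 2h to convert from UTC+2).
Vera in UTC: 08:00-12:15, 15:30-17:00 (add 2h to convert from UTC-2).
Ines in UTC: 09:00-12:30, 14:30-15:00, 16:30-16:45.
Sofia in UTC: 09:00-11:45, 12:00-13:15, 15:30-17:00.
Jamal in UTC: 08:00-12:15, 15:00-17:00 (subtract 1h to convert from UTC+1).
Priya in UTC: 08:00-12:30, 14:30-17:00 (subtract 2h to convert from UTC+2).
Oona ∩ Farrukh: 09:00-11:00, 15:00-15:15, 16:00-16:45.
Oona ∩ Farrukh ∩ Vera: 09:00-11:00, 16:00-16:45.
Oona ∩ Farrukh ∩ Vera ∩ Ines: 09:00-11:00, 16:30-16:45.
Oona ∩ Farrukh ∩ Vera ∩ Ines ∩ Sofia: 09:00-11:00, 16:30-16:45.
Oona ∩ Farrukh ∩ Vera ∩ Ines ∩ Sofia ∩ Jamal: 09:00-11:00, 16:30-16:45.
Oona ∩ Farrukh ∩ Vera ∩ Ines ∩ Sofia ∩ Jamal ∩ Priya: 09:00-11:00, 16:30-16:45.
The first common window of at least 60 minutes is 09:00-11:00, so the earliest start is 09:00.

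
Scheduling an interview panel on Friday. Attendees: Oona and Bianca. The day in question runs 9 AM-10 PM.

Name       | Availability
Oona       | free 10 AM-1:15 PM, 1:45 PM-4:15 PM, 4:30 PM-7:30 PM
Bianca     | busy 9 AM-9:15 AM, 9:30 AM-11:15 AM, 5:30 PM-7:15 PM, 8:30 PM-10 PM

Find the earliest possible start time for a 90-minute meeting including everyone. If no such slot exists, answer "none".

11:15

Oona free: 10:00-13:15, 13:45-16:15, 16:30-19:30.
Bianca free: 09:15-09:30, 11:15-17:30, 19:15-20:30 (invert busy blocks within the working day).
Oona ∩ Bianca: 11:15-13:15, 13:45-16:15, 16:30-17:30, 19:15-19:30.
The first common window of at least 90 minutes is 11:15-13:15, so the earliest start is 11:15.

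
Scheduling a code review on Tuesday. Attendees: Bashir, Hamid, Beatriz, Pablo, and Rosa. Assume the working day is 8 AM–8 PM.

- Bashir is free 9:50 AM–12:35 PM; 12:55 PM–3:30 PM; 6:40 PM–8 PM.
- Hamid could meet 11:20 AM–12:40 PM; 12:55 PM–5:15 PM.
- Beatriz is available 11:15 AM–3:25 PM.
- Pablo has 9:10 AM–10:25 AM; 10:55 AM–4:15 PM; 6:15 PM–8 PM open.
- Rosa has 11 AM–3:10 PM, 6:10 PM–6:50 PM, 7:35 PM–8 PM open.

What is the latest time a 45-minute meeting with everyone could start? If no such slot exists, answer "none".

Bashir ∩ Hamid: 11:20-12:35, 12:55-15:30.
Bashir ∩ Hamid ∩ Beatriz: 11:20-12:35, 12:55-15:25.
Bashir ∩ Hamid ∩ Beatriz ∩ Pablo: 11:20-12:35, 12:55-15:25.
Bashir ∩ Hamid ∩ Beatriz ∩ Pablo ∩ Rosa: 11:20-12:35, 12:55-15:10.
The last common window of at least 45 minutes is 12:55-15:10; a 45-minute meeting can start as late as 14:25 and still end by 15:10.

14:25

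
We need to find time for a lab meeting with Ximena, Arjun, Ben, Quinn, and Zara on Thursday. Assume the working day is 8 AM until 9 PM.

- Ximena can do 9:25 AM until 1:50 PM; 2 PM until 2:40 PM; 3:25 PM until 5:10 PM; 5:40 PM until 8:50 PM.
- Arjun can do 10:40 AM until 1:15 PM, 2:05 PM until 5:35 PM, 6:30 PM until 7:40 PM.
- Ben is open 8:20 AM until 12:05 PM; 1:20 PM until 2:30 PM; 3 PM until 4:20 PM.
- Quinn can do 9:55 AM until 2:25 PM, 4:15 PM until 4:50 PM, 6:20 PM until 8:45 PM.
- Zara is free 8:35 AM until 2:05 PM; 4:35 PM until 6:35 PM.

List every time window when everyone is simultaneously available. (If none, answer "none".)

10:40-12:05

Ximena ∩ Arjun: 10:40-13:15, 14:05-14:40, 15:25-17:10, 18:30-19:40.
Ximena ∩ Arjun ∩ Ben: 10:40-12:05, 14:05-14:30, 15:25-16:20.
Ximena ∩ Arjun ∩ Ben ∩ Quinn: 10:40-12:05, 14:05-14:25, 16:15-16:20.
Ximena ∩ Arjun ∩ Ben ∩ Quinn ∩ Zara: 10:40-12:05.
So the common availability across everyone is 10:40-12:05.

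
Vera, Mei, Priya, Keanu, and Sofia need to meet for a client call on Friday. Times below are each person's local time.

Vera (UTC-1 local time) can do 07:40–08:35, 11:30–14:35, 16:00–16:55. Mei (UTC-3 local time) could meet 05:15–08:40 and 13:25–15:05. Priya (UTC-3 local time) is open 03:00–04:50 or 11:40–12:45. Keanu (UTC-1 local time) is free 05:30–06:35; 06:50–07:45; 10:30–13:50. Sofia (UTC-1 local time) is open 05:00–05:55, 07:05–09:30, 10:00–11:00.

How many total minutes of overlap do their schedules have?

0

Vera in UTC: 08:40-09:35, 12:30-15:35, 17:00-17:55 (add 1h to convert from UTC-1).
Mei in UTC: 08:15-11:40, 16:25-18:05 (add 3h to convert from UTC-3).
Priya in UTC: 06:00-07:50, 14:40-15:45 (add 3h to convert from UTC-3).
Keanu in UTC: 06:30-07:35, 07:50-08:45, 11:30-14:50 (add 1h to convert from UTC-1).
Sofia in UTC: 06:00-06:55, 08:05-10:30, 11:00-12:00 (add 1h to convert from UTC-1).
Vera ∩ Mei: 08:40-09:35, 17:00-17:55.
Vera ∩ Mei ∩ Priya: ∅.
Vera ∩ Mei ∩ Priya ∩ Keanu: ∅.
Vera ∩ Mei ∩ Priya ∩ Keanu ∩ Sofia: ∅.
There is no time when everyone is free.
There is no common window, so the total is 0 minutes.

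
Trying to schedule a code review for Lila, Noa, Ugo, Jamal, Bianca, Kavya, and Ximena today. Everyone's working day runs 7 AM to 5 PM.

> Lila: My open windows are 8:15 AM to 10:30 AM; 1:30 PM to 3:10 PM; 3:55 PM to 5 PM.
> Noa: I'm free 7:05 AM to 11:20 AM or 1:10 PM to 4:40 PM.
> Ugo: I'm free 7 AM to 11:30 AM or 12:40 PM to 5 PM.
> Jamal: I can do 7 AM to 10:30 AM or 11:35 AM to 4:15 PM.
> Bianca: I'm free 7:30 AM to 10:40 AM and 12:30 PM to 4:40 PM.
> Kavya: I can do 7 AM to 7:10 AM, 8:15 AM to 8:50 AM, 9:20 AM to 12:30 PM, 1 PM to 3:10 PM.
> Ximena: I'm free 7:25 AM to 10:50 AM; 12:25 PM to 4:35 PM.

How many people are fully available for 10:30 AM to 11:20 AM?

Noa, Ugo, and Kavya can make the full 10:30-11:20 slot — that's 3.

3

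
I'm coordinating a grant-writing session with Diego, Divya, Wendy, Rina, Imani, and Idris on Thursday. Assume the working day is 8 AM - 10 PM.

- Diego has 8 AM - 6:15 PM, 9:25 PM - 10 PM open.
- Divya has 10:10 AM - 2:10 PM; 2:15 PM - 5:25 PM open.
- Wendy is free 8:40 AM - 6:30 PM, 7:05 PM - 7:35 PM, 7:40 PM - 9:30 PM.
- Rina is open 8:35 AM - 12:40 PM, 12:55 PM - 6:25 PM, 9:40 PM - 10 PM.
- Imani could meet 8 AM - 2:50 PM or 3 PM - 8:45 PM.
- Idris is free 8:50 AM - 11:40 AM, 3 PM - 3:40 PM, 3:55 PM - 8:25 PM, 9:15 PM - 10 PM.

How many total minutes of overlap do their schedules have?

220

Diego ∩ Divya: 10:10-14:10, 14:15-17:25.
Diego ∩ Divya ∩ Wendy: 10:10-14:10, 14:15-17:25.
Diego ∩ Divya ∩ Wendy ∩ Rina: 10:10-12:40, 12:55-14:10, 14:15-17:25.
Diego ∩ Divya ∩ Wendy ∩ Rina ∩ Imani: 10:10-12:40, 12:55-14:10, 14:15-14:50, 15:00-17:25.
Diego ∩ Divya ∩ Wendy ∩ Rina ∩ Imani ∩ Idris: 10:10-11:40, 15:00-15:40, 15:55-17:25.
Summing the common windows: 90 + 40 + 90 = 220 minutes.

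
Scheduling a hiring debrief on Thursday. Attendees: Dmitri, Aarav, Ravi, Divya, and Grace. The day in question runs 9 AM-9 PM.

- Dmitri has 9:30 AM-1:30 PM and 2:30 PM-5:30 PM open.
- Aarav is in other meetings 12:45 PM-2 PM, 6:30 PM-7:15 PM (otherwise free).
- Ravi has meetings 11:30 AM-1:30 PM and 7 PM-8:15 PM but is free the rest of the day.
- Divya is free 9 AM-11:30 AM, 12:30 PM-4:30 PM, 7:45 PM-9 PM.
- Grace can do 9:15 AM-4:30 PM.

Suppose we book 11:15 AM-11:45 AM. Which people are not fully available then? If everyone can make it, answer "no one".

Dmitri free: 09:30-13:30, 14:30-17:30.
Aarav free: 09:00-12:45, 14:00-18:30, 19:15-21:00 (invert busy blocks within the working day).
Ravi free: 09:00-11:30, 13:30-19:00, 20:15-21:00 (invert busy blocks within the working day).
Divya free: 09:00-11:30, 12:30-16:30, 19:45-21:00.
Grace free: 09:15-16:30.
Dmitri: free for 11:15-11:45. Aarav: free for 11:15-11:45. Ravi: not fully free for 11:15-11:45. Divya: not fully free for 11:15-11:45. Grace: free for 11:15-11:45.

Divya, Ravi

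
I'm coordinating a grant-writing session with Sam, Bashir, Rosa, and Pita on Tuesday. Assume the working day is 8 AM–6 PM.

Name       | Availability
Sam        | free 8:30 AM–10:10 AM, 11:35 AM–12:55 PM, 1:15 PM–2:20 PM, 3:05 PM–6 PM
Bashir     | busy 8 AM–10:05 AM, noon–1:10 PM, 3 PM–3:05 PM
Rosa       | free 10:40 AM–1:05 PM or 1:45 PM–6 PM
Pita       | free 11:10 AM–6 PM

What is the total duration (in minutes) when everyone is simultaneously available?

Sam free: 08:30-10:10, 11:35-12:55, 13:15-14:20, 15:05-18:00.
Bashir free: 10:05-12:00, 13:10-15:00, 15:05-18:00 (invert busy blocks within the working day).
Rosa free: 10:40-13:05, 13:45-18:00.
Pita free: 11:10-18:00.
Sam ∩ Bashir: 10:05-10:10, 11:35-12:00, 13:15-14:20, 15:05-18:00.
Sam ∩ Bashir ∩ Rosa: 11:35-12:00, 13:45-14:20, 15:05-18:00.
Sam ∩ Bashir ∩ Rosa ∩ Pita: 11:35-12:00, 13:45-14:20, 15:05-18:00.
Those are the intersection windows.
Summing the common windows: 25 + 35 + 175 = 235 minutes.

235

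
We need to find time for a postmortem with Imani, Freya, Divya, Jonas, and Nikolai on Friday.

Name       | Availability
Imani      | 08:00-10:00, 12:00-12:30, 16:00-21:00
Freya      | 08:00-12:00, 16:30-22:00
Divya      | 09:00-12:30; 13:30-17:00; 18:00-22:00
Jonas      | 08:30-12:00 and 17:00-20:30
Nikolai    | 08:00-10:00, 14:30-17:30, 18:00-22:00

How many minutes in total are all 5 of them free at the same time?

210

Imani ∩ Freya: 08:00-10:00, 16:30-21:00.
Imani ∩ Freya ∩ Divya: 09:00-10:00, 16:30-17:00, 18:00-21:00.
Imani ∩ Freya ∩ Divya ∩ Jonas: 09:00-10:00, 18:00-20:30.
Imani ∩ Freya ∩ Divya ∩ Jonas ∩ Nikolai: 09:00-10:00, 18:00-20:30.
Summing the common windows: 60 + 150 = 210 minutes.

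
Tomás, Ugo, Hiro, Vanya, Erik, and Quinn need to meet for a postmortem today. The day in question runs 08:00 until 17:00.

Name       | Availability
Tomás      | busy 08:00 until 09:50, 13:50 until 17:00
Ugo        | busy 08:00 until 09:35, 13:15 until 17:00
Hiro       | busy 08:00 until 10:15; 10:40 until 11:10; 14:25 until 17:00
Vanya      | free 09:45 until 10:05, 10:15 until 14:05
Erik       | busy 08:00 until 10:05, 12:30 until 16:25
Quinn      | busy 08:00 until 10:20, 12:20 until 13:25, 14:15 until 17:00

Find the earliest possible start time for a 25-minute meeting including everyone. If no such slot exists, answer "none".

Tomás free: 09:50-13:50 (invert busy blocks within the working day).
Ugo free: 09:35-13:15 (invert busy blocks within the working day).
Hiro free: 10:15-10:40, 11:10-14:25 (invert busy blocks within the working day).
Vanya free: 09:45-10:05, 10:15-14:05.
Erik free: 10:05-12:30, 16:25-17:00 (invert busy blocks within the working day).
Quinn free: 10:20-12:20, 13:25-14:15 (invert busy blocks within the working day).
Tomás ∩ Ugo: 09:50-13:15.
Tomás ∩ Ugo ∩ Hiro: 10:15-10:40, 11:10-13:15.
Tomás ∩ Ugo ∩ Hiro ∩ Vanya: 10:15-10:40, 11:10-13:15.
Tomás ∩ Ugo ∩ Hiro ∩ Vanya ∩ Erik: 10:15-10:40, 11:10-12:30.
Tomás ∩ Ugo ∩ Hiro ∩ Vanya ∩ Erik ∩ Quinn: 10:20-10:40, 11:10-12:20.
The first common window of at least 25 minutes is 11:10-12:20, so the earliest start is 11:10.

11:10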